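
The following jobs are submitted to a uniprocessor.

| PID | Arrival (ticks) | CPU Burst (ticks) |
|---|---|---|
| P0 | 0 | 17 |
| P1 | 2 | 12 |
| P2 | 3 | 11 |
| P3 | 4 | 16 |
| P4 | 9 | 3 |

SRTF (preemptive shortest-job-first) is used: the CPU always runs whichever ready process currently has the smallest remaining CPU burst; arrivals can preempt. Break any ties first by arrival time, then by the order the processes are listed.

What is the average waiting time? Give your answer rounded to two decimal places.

Gantt: | P0 0-2 | P1 2-9 | P4 9-12 | P1 12-17 | P2 17-28 | P0 28-43 | P3 43-59 |
Completion: P0=43  P1=17  P2=28  P3=59  P4=12
Waiting times: P0=26, P1=3, P2=14, P3=39, P4=0
Average waiting = (26+3+14+39+0) / 5 = 82/5 = 16.40

16.40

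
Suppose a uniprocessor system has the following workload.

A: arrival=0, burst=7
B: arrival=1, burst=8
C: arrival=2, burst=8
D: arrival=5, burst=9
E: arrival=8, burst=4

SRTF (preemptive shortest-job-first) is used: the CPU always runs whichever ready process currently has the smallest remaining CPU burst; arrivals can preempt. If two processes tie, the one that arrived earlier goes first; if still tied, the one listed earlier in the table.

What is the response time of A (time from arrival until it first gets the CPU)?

0

Timeline: | A 0-7 | B 7-8 | E 8-12 | B 12-19 | C 19-27 | D 27-36 |
Completion: A=7  B=19  C=27  D=36  E=12
Response(A) = first start − arrival = 0 − 0 = 0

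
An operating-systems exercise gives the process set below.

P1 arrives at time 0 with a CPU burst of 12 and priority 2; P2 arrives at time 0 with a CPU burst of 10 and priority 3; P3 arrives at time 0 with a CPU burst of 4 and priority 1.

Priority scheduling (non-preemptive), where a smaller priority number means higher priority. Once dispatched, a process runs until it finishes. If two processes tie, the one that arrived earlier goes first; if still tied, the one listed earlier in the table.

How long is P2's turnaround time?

26

Gantt: | P3 0-4 | P1 4-16 | P2 16-26 |
Completion: P1=16  P2=26  P3=4
Turnaround (C−A): P1=16  P2=26  P3=4
Turnaround(P2) = completion − arrival = 26 − 0 = 26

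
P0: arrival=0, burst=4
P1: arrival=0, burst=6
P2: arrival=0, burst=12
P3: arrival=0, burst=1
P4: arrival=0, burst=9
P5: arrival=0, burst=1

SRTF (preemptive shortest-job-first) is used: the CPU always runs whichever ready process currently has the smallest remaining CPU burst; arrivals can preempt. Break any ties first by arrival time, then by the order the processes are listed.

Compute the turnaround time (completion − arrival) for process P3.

Timeline: | P3 0-1 | P5 1-2 | P0 2-6 | P1 6-12 | P4 12-21 | P2 21-33 |
Completion: P0=6  P1=12  P2=33  P3=1  P4=21  P5=2
Turnaround (C−A): P0=6  P1=12  P2=33  P3=1  P4=21  P5=2
Turnaround(P3) = completion − arrival = 1 − 0 = 1

1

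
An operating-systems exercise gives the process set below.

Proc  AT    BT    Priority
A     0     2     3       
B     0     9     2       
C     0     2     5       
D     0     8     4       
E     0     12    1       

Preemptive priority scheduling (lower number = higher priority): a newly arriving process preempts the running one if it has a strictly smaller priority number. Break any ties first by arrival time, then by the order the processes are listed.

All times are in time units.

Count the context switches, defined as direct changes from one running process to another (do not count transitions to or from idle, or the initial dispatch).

4

Gantt: | E 0-12 | B 12-21 | A 21-23 | D 23-31 | C 31-33 |
Completion: A=23  B=21  C=33  D=31  E=12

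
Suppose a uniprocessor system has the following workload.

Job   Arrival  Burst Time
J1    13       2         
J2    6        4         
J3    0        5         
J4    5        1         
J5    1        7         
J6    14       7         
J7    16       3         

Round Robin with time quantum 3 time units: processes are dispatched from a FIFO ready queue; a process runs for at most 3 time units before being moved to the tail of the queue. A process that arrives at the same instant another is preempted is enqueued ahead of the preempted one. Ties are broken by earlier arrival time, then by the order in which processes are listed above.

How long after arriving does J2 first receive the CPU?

3

Gantt: | J3 0-3 | J5 3-6 | J3 6-8 | J4 8-9 | J2 9-12 | J5 12-15 | J2 15-16 | J1 16-18 | J6 18-21 | J5 21-22 | J7 22-25 | J6 25-29 |
Completion: J1=18  J2=16  J3=8  J4=9  J5=22  J6=29  J7=25
Turnaround (C−A): J1=5  J2=10  J3=8  J4=4  J5=21  J6=15  J7=9
Response(J2) = first start − arrival = 9 − 6 = 3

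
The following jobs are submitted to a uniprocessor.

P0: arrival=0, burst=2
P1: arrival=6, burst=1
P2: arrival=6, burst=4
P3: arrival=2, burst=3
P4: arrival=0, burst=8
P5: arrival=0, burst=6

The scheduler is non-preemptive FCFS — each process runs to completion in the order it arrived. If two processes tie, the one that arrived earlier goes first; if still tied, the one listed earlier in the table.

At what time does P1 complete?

20

Gantt: | P0 0-2 | P4 2-10 | P5 10-16 | P3 16-19 | P1 19-20 | P2 20-24 |
Completion: P0=2  P1=20  P2=24  P3=19  P4=10  P5=16
Turnaround (C−A): P0=2  P1=14  P2=18  P3=17  P4=10  P5=16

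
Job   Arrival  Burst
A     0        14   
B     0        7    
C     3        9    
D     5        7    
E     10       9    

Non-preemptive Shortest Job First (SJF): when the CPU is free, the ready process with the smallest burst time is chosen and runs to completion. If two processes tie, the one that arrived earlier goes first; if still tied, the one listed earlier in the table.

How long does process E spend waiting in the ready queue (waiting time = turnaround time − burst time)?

13

Schedule: | B 0-7 | D 7-14 | C 14-23 | E 23-32 | A 32-46 |
Completion: A=46  B=7  C=23  D=14  E=32
Turnaround (C−A): A=46  B=7  C=20  D=9  E=22
Waiting(E) = turnaround − burst = 22 − 9 = 13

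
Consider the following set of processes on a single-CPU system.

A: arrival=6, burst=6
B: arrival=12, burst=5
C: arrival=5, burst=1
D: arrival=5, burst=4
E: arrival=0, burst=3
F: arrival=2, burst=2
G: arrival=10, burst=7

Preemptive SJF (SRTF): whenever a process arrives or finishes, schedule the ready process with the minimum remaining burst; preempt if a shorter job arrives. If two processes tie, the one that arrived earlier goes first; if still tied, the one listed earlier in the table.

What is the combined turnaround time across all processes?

Schedule: | E 0-3 | F 3-5 | C 5-6 | D 6-10 | A 10-16 | B 16-21 | G 21-28 |
Completion: A=16  B=21  C=6  D=10  E=3  F=5  G=28
Turnaround (C−A): A=10  B=9  C=1  D=5  E=3  F=3  G=18
Turnaround = completion − arrival: A=10, B=9, C=1, D=5, E=3, F=3, G=18
Total turnaround = 10 + 9 + 1 + 5 + 3 + 3 + 18 = 49

49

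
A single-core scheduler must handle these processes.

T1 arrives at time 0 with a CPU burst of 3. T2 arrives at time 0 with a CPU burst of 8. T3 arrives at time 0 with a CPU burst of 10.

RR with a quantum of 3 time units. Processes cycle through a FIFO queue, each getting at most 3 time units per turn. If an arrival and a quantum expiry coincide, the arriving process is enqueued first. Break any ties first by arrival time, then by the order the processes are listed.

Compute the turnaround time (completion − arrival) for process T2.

17

Timeline: | T1 0-3 | T2 3-6 | T3 6-9 | T2 9-12 | T3 12-15 | T2 15-17 | T3 17-21 |
Completion: T1=3  T2=17  T3=21
Turnaround(T2) = completion − arrival = 17 − 0 = 17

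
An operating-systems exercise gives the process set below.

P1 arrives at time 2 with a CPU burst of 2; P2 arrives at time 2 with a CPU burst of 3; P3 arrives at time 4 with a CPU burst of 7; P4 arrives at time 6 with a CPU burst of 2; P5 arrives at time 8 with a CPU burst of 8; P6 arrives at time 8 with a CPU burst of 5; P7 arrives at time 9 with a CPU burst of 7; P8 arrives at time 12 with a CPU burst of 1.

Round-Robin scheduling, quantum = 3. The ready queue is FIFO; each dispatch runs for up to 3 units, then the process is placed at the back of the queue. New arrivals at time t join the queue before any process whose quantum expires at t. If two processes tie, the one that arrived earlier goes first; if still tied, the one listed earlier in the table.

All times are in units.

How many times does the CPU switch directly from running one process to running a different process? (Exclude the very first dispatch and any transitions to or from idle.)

14

Gantt: | idle 0-2 | P1 2-4 | P2 4-7 | P3 7-10 | P4 10-12 | P5 12-15 | P6 15-18 | P7 18-21 | P3 21-24 | P8 24-25 | P5 25-28 | P6 28-30 | P7 30-33 | P3 33-34 | P5 34-36 | P7 36-37 |
Completion: P1=4  P2=7  P3=34  P4=12  P5=36  P6=30  P7=37  P8=25
Turnaround (C−A): P1=2  P2=5  P3=30  P4=6  P5=28  P6=22  P7=28  P8=13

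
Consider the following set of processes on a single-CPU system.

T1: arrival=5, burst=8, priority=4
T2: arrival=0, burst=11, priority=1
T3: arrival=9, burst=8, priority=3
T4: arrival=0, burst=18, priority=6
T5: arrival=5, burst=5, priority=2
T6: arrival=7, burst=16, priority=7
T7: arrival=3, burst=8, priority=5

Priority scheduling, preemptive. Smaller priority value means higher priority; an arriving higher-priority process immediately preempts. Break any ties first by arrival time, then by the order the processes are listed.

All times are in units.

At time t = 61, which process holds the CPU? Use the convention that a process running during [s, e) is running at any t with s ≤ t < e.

T6

Gantt: | T2 0-11 | T5 11-16 | T3 16-24 | T1 24-32 | T7 32-40 | T4 40-58 | T6 58-74 |
Completion: T1=32  T2=11  T3=24  T4=58  T5=16  T6=74  T7=40
Turnaround (C−A): T1=27  T2=11  T3=15  T4=58  T5=11  T6=67  T7=37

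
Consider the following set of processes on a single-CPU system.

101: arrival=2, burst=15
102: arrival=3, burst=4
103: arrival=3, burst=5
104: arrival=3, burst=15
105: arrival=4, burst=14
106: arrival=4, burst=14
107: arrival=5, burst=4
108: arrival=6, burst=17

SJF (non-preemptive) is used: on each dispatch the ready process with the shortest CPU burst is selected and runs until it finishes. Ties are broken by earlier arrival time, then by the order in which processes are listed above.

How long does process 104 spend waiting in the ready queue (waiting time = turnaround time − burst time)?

Gantt: | idle 0-2 | 101 2-17 | 102 17-21 | 107 21-25 | 103 25-30 | 105 30-44 | 106 44-58 | 104 58-73 | 108 73-90 |
Completion: 101=17  102=21  103=30  104=73  105=44  106=58  107=25  108=90
Turnaround (C−A): 101=15  102=18  103=27  104=70  105=40  106=54  107=20  108=84
Waiting(104) = turnaround − burst = 70 − 15 = 55

55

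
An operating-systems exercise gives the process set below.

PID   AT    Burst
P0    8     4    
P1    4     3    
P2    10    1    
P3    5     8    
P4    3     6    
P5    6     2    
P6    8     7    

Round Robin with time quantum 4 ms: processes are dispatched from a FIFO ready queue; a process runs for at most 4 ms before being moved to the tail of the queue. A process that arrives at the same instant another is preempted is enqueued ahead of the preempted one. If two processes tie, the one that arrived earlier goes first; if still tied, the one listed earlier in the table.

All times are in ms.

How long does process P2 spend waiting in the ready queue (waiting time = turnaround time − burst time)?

16

Gantt: | idle 0-3 | P4 3-7 | P1 7-10 | P3 10-14 | P5 14-16 | P4 16-18 | P0 18-22 | P6 22-26 | P2 26-27 | P3 27-31 | P6 31-34 |
Completion: P0=22  P1=10  P2=27  P3=31  P4=18  P5=16  P6=34
Turnaround (C−A): P0=14  P1=6  P2=17  P3=26  P4=15  P5=10  P6=26
Waiting(P2) = turnaround − burst = 17 − 1 = 16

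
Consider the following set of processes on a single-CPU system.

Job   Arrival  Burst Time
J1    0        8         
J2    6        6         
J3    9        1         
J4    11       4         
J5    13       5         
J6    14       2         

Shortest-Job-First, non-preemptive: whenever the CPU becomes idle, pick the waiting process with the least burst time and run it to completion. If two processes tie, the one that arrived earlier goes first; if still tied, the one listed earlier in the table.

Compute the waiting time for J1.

0

Schedule: | J1 0-8 | J2 8-14 | J3 14-15 | J6 15-17 | J4 17-21 | J5 21-26 |
Completion: J1=8  J2=14  J3=15  J4=21  J5=26  J6=17
Turnaround (C−A): J1=8  J2=8  J3=6  J4=10  J5=13  J6=3
Waiting(J1) = turnaround − burst = 8 − 8 = 0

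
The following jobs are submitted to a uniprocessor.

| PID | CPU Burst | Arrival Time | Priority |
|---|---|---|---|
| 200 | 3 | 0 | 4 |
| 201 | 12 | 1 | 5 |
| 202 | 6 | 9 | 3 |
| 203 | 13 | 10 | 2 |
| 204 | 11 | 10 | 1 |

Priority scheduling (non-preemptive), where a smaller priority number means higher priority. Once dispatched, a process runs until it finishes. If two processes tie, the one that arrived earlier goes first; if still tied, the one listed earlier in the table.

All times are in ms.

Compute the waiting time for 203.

16

Timeline: | 200 0-3 | 201 3-15 | 204 15-26 | 203 26-39 | 202 39-45 |
Completion: 200=3  201=15  202=45  203=39  204=26
Turnaround (C−A): 200=3  201=14  202=36  203=29  204=16
Waiting(203) = turnaround − burst = 29 − 13 = 16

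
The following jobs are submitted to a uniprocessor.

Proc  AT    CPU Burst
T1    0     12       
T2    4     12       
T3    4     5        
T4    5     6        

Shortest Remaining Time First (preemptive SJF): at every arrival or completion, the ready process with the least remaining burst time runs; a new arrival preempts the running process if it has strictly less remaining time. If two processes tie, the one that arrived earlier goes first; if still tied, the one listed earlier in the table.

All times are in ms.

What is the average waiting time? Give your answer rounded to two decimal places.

8.50

Schedule: | T1 0-4 | T3 4-9 | T4 9-15 | T1 15-23 | T2 23-35 |
Completion: T1=23  T2=35  T3=9  T4=15
Turnaround (C−A): T1=23  T2=31  T3=5  T4=10
Waiting times: T1=11, T2=19, T3=0, T4=4
Average waiting = (11+19+0+4) / 4 = 34/4 = 8.50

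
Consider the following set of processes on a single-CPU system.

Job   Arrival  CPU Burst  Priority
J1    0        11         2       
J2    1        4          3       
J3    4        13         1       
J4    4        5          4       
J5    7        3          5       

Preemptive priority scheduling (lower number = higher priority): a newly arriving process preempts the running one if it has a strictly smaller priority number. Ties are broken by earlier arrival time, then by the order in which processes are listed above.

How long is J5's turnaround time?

Timeline: | J1 0-4 | J3 4-17 | J1 17-24 | J2 24-28 | J4 28-33 | J5 33-36 |
Completion: J1=24  J2=28  J3=17  J4=33  J5=36
Turnaround (C−A): J1=24  J2=27  J3=13  J4=29  J5=29
Turnaround(J5) = completion − arrival = 36 − 7 = 29

29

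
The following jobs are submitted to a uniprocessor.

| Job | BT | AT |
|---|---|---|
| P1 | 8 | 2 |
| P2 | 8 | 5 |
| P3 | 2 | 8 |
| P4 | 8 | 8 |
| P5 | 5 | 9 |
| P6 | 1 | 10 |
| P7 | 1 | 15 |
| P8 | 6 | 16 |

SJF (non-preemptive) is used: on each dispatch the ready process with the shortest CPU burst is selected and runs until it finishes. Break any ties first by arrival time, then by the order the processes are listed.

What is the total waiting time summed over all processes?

58

Timeline: | idle 0-2 | P1 2-10 | P6 10-11 | P3 11-13 | P5 13-18 | P7 18-19 | P8 19-25 | P2 25-33 | P4 33-41 |
Completion: P1=10  P2=33  P3=13  P4=41  P5=18  P6=11  P7=19  P8=25
Turnaround (C−A): P1=8  P2=28  P3=5  P4=33  P5=9  P6=1  P7=4  P8=9
Waiting = turnaround − burst: P1=0, P2=20, P3=3, P4=25, P5=4, P6=0, P7=3, P8=3
Total waiting = 0 + 20 + 3 + 25 + 4 + 0 + 3 + 3 = 58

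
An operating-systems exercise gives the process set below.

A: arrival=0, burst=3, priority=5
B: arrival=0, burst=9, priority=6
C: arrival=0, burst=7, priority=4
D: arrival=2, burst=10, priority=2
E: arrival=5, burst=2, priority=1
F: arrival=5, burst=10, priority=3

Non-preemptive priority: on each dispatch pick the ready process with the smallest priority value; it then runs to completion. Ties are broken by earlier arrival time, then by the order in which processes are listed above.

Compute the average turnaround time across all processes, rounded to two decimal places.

Schedule: | C 0-7 | E 7-9 | D 9-19 | F 19-29 | A 29-32 | B 32-41 |
Completion: A=32  B=41  C=7  D=19  E=9  F=29
Turnaround times: A=32, B=41, C=7, D=17, E=4, F=24
Average turnaround = (32+41+7+17+4+24) / 6 = 125/6 = 20.83

20.83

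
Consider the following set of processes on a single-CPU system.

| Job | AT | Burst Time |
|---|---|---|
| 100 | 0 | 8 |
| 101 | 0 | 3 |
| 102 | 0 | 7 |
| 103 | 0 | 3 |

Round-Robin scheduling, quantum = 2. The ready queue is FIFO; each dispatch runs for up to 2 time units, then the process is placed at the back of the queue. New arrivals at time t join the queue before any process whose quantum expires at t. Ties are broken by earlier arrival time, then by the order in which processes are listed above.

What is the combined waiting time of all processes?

45

Schedule: | 100 0-2 | 101 2-4 | 102 4-6 | 103 6-8 | 100 8-10 | 101 10-11 | 102 11-13 | 103 13-14 | 100 14-16 | 102 16-18 | 100 18-20 | 102 20-21 |
Completion: 100=20  101=11  102=21  103=14
Turnaround (C−A): 100=20  101=11  102=21  103=14
Waiting = turnaround − burst: 100=12, 101=8, 102=14, 103=11
Total waiting = 12 + 8 + 14 + 11 = 45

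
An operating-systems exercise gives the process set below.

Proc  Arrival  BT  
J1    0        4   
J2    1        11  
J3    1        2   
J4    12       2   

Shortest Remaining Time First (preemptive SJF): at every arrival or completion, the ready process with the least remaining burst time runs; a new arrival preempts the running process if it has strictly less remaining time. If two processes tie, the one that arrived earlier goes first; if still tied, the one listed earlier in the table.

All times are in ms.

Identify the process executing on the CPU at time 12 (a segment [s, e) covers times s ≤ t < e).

Timeline: | J1 0-1 | J3 1-3 | J1 3-6 | J2 6-12 | J4 12-14 | J2 14-19 |
Completion: J1=6  J2=19  J3=3  J4=14

J4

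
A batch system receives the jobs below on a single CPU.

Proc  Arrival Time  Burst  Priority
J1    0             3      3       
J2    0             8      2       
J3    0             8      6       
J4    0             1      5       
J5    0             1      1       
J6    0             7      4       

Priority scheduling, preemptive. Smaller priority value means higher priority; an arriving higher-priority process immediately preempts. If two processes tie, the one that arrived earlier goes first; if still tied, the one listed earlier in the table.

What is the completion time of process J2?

9

Timeline: | J5 0-1 | J2 1-9 | J1 9-12 | J6 12-19 | J4 19-20 | J3 20-28 |
Completion: J1=12  J2=9  J3=28  J4=20  J5=1  J6=19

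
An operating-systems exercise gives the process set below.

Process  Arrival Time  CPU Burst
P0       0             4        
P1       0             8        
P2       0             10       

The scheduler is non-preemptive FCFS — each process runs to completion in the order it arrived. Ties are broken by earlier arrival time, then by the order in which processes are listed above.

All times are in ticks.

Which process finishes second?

P1

Timeline: | P0 0-4 | P1 4-12 | P2 12-22 |
Completion: P0=4  P1=12  P2=22
Finish order: P0 → P1 → P2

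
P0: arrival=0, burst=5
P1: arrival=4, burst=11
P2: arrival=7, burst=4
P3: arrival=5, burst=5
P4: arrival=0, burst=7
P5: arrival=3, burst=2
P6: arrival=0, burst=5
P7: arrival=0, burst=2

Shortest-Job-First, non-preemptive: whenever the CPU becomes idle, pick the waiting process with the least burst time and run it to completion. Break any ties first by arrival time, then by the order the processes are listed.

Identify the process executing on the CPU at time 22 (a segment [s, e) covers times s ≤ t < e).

Schedule: | P7 0-2 | P0 2-7 | P5 7-9 | P2 9-13 | P6 13-18 | P3 18-23 | P4 23-30 | P1 30-41 |
Completion: P0=7  P1=41  P2=13  P3=23  P4=30  P5=9  P6=18  P7=2
Turnaround (C−A): P0=7  P1=37  P2=6  P3=18  P4=30  P5=6  P6=18  P7=2

P3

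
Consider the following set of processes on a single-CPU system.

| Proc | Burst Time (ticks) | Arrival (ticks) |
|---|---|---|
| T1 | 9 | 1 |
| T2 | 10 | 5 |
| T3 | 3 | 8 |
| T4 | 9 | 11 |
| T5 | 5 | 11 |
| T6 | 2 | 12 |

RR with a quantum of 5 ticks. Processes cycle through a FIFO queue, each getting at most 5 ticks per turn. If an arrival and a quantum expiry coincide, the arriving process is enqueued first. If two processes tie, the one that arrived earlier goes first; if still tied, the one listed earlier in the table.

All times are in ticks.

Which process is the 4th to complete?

T2

Gantt: | idle 0-1 | T1 1-6 | T2 6-11 | T1 11-15 | T3 15-18 | T4 18-23 | T5 23-28 | T2 28-33 | T6 33-35 | T4 35-39 |
Completion: T1=15  T2=33  T3=18  T4=39  T5=28  T6=35
Finish order: T1 → T3 → T5 → T2 → T6 → T4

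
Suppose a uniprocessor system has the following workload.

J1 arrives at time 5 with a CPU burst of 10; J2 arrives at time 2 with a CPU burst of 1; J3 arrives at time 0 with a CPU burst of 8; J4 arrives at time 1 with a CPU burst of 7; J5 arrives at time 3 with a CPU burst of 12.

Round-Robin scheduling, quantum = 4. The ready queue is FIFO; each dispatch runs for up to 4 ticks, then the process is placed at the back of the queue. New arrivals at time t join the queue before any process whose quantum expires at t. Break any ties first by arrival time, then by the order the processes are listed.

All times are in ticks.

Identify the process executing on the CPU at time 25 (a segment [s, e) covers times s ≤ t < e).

Timeline: | J3 0-4 | J4 4-8 | J2 8-9 | J5 9-13 | J3 13-17 | J1 17-21 | J4 21-24 | J5 24-28 | J1 28-32 | J5 32-36 | J1 36-38 |
Completion: J1=38  J2=9  J3=17  J4=24  J5=36
Turnaround (C−A): J1=33  J2=7  J3=17  J4=23  J5=33

J5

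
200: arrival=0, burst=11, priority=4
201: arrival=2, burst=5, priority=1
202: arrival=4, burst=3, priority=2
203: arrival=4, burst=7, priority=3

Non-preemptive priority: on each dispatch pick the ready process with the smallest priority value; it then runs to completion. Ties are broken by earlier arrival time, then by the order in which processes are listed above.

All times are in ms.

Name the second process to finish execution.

Gantt: | 200 0-11 | 201 11-16 | 202 16-19 | 203 19-26 |
Completion: 200=11  201=16  202=19  203=26
Finish order: 200 → 201 → 202 → 203

201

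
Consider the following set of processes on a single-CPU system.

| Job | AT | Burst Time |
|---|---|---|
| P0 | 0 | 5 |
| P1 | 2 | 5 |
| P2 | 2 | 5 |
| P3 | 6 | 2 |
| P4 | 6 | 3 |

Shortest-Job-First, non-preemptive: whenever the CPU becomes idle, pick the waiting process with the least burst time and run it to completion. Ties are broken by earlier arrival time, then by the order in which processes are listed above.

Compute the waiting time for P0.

0

Gantt: | P0 0-5 | P1 5-10 | P3 10-12 | P4 12-15 | P2 15-20 |
Completion: P0=5  P1=10  P2=20  P3=12  P4=15
Turnaround (C−A): P0=5  P1=8  P2=18  P3=6  P4=9
Waiting(P0) = turnaround − burst = 5 − 5 = 0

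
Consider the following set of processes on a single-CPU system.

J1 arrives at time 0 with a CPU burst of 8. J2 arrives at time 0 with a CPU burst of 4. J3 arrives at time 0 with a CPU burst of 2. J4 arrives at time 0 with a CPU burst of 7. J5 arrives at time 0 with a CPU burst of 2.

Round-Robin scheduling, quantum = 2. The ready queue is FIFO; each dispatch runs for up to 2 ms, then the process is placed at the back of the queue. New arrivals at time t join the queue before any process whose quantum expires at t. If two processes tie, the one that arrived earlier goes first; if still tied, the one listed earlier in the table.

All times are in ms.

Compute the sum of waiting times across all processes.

Schedule: | J1 0-2 | J2 2-4 | J3 4-6 | J4 6-8 | J5 8-10 | J1 10-12 | J2 12-14 | J4 14-16 | J1 16-18 | J4 18-20 | J1 20-22 | J4 22-23 |
Completion: J1=22  J2=14  J3=6  J4=23  J5=10
Turnaround (C−A): J1=22  J2=14  J3=6  J4=23  J5=10
Waiting = turnaround − burst: J1=14, J2=10, J3=4, J4=16, J5=8
Total waiting = 14 + 10 + 4 + 16 + 8 = 52

52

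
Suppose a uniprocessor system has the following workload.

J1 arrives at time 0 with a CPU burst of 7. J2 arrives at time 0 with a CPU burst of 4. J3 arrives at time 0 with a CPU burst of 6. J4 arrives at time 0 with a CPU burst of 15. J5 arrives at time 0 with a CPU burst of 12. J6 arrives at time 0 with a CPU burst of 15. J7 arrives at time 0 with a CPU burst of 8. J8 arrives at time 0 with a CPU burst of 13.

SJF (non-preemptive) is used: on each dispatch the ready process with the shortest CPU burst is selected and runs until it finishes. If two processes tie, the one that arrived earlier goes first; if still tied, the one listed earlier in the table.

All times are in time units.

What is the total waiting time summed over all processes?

Schedule: | J2 0-4 | J3 4-10 | J1 10-17 | J7 17-25 | J5 25-37 | J8 37-50 | J4 50-65 | J6 65-80 |
Completion: J1=17  J2=4  J3=10  J4=65  J5=37  J6=80  J7=25  J8=50
Waiting = turnaround − burst: J1=10, J2=0, J3=4, J4=50, J5=25, J6=65, J7=17, J8=37
Total waiting = 10 + 0 + 4 + 50 + 25 + 65 + 17 + 37 = 208

208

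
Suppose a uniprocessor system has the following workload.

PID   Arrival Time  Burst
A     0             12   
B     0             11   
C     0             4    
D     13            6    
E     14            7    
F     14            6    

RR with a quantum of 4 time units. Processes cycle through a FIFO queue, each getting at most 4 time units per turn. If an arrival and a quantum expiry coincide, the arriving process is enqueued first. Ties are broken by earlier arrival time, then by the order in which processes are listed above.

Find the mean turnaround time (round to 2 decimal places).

29.50

Gantt: | A 0-4 | B 4-8 | C 8-12 | A 12-16 | B 16-20 | D 20-24 | E 24-28 | F 28-32 | A 32-36 | B 36-39 | D 39-41 | E 41-44 | F 44-46 |
Completion: A=36  B=39  C=12  D=41  E=44  F=46
Turnaround (C−A): A=36  B=39  C=12  D=28  E=30  F=32
Turnaround times: A=36, B=39, C=12, D=28, E=30, F=32
Average turnaround = (36+39+12+28+30+32) / 6 = 177/6 = 29.50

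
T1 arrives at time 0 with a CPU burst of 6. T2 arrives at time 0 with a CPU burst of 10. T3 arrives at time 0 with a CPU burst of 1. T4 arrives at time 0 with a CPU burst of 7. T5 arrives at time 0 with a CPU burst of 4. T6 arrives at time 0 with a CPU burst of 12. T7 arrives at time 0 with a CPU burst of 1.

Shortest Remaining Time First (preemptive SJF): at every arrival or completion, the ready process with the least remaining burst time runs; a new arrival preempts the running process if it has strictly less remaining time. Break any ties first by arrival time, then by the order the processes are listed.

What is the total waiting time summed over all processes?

Gantt: | T3 0-1 | T7 1-2 | T5 2-6 | T1 6-12 | T4 12-19 | T2 19-29 | T6 29-41 |
Completion: T1=12  T2=29  T3=1  T4=19  T5=6  T6=41  T7=2
Turnaround (C−A): T1=12  T2=29  T3=1  T4=19  T5=6  T6=41  T7=2
Waiting = turnaround − burst: T1=6, T2=19, T3=0, T4=12, T5=2, T6=29, T7=1
Total waiting = 6 + 19 + 0 + 12 + 2 + 29 + 1 = 69

69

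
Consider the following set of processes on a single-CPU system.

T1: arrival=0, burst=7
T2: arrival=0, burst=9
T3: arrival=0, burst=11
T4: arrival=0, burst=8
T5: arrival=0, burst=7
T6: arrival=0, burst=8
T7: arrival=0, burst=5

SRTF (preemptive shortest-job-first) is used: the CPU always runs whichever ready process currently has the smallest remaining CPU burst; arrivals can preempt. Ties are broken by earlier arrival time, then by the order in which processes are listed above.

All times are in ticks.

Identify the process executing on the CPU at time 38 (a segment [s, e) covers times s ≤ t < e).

Gantt: | T7 0-5 | T1 5-12 | T5 12-19 | T4 19-27 | T6 27-35 | T2 35-44 | T3 44-55 |
Completion: T1=12  T2=44  T3=55  T4=27  T5=19  T6=35  T7=5
Turnaround (C−A): T1=12  T2=44  T3=55  T4=27  T5=19  T6=35  T7=5

T2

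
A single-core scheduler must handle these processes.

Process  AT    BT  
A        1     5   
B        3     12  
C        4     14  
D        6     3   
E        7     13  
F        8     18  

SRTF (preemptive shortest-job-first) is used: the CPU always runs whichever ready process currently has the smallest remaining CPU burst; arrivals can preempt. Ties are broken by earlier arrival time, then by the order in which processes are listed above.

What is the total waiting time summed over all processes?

Gantt: | idle 0-1 | A 1-6 | D 6-9 | B 9-21 | E 21-34 | C 34-48 | F 48-66 |
Completion: A=6  B=21  C=48  D=9  E=34  F=66
Turnaround (C−A): A=5  B=18  C=44  D=3  E=27  F=58
Waiting = turnaround − burst: A=0, B=6, C=30, D=0, E=14, F=40
Total waiting = 0 + 6 + 30 + 0 + 14 + 40 = 90

90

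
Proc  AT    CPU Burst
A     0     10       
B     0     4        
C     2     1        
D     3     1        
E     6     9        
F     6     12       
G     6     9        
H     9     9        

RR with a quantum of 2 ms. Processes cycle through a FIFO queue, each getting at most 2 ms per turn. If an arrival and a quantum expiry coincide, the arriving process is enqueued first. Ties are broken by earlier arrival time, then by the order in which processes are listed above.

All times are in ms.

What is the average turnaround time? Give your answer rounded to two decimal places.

Schedule: | A 0-2 | B 2-4 | C 4-5 | A 5-7 | D 7-8 | B 8-10 | E 10-12 | F 12-14 | G 14-16 | A 16-18 | H 18-20 | E 20-22 | F 22-24 | G 24-26 | A 26-28 | H 28-30 | E 30-32 | F 32-34 | G 34-36 | A 36-38 | H 38-40 | E 40-42 | F 42-44 | G 44-46 | H 46-48 | E 48-49 | F 49-51 | G 51-52 | H 52-53 | F 53-55 |
Completion: A=38  B=10  C=5  D=8  E=49  F=55  G=52  H=53
Turnaround (C−A): A=38  B=10  C=3  D=5  E=43  F=49  G=46  H=44
Turnaround times: A=38, B=10, C=3, D=5, E=43, F=49, G=46, H=44
Average turnaround = (38+10+3+5+43+49+46+44) / 8 = 238/8 = 29.75

29.75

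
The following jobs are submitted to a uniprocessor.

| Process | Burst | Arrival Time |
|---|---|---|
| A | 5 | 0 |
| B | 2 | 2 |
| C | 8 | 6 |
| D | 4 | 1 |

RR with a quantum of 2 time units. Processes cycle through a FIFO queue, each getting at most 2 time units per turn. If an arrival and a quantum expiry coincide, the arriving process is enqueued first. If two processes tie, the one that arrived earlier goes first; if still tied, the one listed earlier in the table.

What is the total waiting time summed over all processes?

Schedule: | A 0-2 | D 2-4 | B 4-6 | A 6-8 | D 8-10 | C 10-12 | A 12-13 | C 13-19 |
Completion: A=13  B=6  C=19  D=10
Turnaround (C−A): A=13  B=4  C=13  D=9
Waiting = turnaround − burst: A=8, B=2, C=5, D=5
Total waiting = 8 + 2 + 5 + 5 = 20

20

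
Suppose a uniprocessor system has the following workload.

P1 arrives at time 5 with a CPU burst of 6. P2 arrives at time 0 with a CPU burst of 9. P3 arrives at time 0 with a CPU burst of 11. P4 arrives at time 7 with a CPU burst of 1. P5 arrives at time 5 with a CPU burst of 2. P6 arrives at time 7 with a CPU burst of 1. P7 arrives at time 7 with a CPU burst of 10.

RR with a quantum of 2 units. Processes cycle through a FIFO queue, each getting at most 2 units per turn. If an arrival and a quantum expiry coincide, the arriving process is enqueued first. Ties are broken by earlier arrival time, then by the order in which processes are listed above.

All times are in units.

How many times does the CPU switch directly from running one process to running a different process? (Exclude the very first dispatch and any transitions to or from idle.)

Schedule: | P2 0-2 | P3 2-4 | P2 4-6 | P3 6-8 | P1 8-10 | P5 10-12 | P2 12-14 | P4 14-15 | P6 15-16 | P7 16-18 | P3 18-20 | P1 20-22 | P2 22-24 | P7 24-26 | P3 26-28 | P1 28-30 | P2 30-31 | P7 31-33 | P3 33-35 | P7 35-37 | P3 37-38 | P7 38-40 |
Completion: P1=30  P2=31  P3=38  P4=15  P5=12  P6=16  P7=40
Turnaround (C−A): P1=25  P2=31  P3=38  P4=8  P5=7  P6=9  P7=33

21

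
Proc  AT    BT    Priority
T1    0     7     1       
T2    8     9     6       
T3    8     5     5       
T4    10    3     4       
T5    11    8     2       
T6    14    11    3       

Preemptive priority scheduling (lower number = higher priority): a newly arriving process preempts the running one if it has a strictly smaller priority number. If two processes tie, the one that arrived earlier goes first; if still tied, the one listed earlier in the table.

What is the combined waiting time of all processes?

73

Gantt: | T1 0-7 | idle 7-8 | T3 8-10 | T4 10-11 | T5 11-19 | T6 19-30 | T4 30-32 | T3 32-35 | T2 35-44 |
Completion: T1=7  T2=44  T3=35  T4=32  T5=19  T6=30
Turnaround (C−A): T1=7  T2=36  T3=27  T4=22  T5=8  T6=16
Waiting = turnaround − burst: T1=0, T2=27, T3=22, T4=19, T5=0, T6=5
Total waiting = 0 + 27 + 22 + 19 + 0 + 5 = 73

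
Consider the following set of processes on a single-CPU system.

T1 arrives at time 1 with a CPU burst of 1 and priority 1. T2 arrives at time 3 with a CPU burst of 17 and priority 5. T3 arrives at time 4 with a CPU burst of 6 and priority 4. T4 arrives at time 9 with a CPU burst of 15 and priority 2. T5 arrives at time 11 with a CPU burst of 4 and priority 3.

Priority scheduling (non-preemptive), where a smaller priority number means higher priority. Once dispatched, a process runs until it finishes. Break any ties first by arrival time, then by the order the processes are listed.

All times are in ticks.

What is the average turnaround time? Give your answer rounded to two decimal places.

22.60

Timeline: | idle 0-1 | T1 1-2 | idle 2-3 | T2 3-20 | T4 20-35 | T5 35-39 | T3 39-45 |
Completion: T1=2  T2=20  T3=45  T4=35  T5=39
Turnaround times: T1=1, T2=17, T3=41, T4=26, T5=28
Average turnaround = (1+17+41+26+28) / 5 = 113/5 = 22.60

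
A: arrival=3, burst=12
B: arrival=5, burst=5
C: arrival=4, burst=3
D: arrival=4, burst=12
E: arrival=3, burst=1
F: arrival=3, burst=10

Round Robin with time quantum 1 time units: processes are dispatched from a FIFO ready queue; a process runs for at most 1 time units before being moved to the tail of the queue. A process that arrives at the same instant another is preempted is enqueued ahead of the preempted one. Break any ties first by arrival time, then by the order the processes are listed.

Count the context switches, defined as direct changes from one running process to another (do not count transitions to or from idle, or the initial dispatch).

Schedule: | idle 0-3 | A 3-4 | E 4-5 | F 5-6 | C 6-7 | D 7-8 | A 8-9 | B 9-10 | F 10-11 | C 11-12 | D 12-13 | A 13-14 | B 14-15 | F 15-16 | C 16-17 | D 17-18 | A 18-19 | B 19-20 | F 20-21 | D 21-22 | A 22-23 | B 23-24 | F 24-25 | D 25-26 | A 26-27 | B 27-28 | F 28-29 | D 29-30 | A 30-31 | F 31-32 | D 32-33 | A 33-34 | F 34-35 | D 35-36 | A 36-37 | F 37-38 | D 38-39 | A 39-40 | F 40-41 | D 41-42 | A 42-43 | D 43-44 | A 44-45 | D 45-46 |
Completion: A=45  B=28  C=17  D=46  E=5  F=41

42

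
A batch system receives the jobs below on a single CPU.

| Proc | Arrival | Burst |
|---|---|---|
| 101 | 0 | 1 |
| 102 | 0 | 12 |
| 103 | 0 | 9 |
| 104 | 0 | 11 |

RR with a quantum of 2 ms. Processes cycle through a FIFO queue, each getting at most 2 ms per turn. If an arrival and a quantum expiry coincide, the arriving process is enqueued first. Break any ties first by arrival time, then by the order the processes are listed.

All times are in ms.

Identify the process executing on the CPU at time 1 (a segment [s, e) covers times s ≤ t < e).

102

Timeline: | 101 0-1 | 102 1-3 | 103 3-5 | 104 5-7 | 102 7-9 | 103 9-11 | 104 11-13 | 102 13-15 | 103 15-17 | 104 17-19 | 102 19-21 | 103 21-23 | 104 23-25 | 102 25-27 | 103 27-28 | 104 28-30 | 102 30-32 | 104 32-33 |
Completion: 101=1  102=32  103=28  104=33
Turnaround (C−A): 101=1  102=32  103=28  104=33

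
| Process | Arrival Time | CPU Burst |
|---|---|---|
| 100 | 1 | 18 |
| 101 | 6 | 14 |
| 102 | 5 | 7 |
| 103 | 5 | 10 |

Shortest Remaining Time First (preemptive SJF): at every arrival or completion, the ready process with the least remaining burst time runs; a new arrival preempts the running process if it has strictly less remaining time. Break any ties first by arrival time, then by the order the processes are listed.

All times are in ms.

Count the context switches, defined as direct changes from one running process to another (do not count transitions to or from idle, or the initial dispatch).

4

Gantt: | idle 0-1 | 100 1-5 | 102 5-12 | 103 12-22 | 100 22-36 | 101 36-50 |
Completion: 100=36  101=50  102=12  103=22
Turnaround (C−A): 100=35  101=44  102=7  103=17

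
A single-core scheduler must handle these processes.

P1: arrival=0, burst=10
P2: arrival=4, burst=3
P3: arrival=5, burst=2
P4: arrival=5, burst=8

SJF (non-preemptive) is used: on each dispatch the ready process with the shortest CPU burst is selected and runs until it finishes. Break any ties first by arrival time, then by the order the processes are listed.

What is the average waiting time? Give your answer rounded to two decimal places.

5.75

Gantt: | P1 0-10 | P3 10-12 | P2 12-15 | P4 15-23 |
Completion: P1=10  P2=15  P3=12  P4=23
Waiting times: P1=0, P2=8, P3=5, P4=10
Average waiting = (0+8+5+10) / 4 = 23/4 = 5.75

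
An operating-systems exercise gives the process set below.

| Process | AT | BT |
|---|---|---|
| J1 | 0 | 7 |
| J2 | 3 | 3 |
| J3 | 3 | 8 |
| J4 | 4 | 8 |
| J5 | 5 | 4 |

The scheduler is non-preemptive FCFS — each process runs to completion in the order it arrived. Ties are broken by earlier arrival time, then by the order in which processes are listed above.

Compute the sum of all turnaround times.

Timeline: | J1 0-7 | J2 7-10 | J3 10-18 | J4 18-26 | J5 26-30 |
Completion: J1=7  J2=10  J3=18  J4=26  J5=30
Turnaround (C−A): J1=7  J2=7  J3=15  J4=22  J5=25
Turnaround = completion − arrival: J1=7, J2=7, J3=15, J4=22, J5=25
Total turnaround = 7 + 7 + 15 + 22 + 25 = 76

76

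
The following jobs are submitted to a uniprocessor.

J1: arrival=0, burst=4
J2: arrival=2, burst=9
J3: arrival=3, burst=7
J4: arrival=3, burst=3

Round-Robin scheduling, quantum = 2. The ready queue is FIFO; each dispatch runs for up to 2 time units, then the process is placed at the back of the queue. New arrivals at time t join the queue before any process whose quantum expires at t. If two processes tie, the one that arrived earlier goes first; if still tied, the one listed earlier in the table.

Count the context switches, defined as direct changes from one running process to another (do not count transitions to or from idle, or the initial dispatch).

Timeline: | J1 0-2 | J2 2-4 | J1 4-6 | J3 6-8 | J4 8-10 | J2 10-12 | J3 12-14 | J4 14-15 | J2 15-17 | J3 17-19 | J2 19-21 | J3 21-22 | J2 22-23 |
Completion: J1=6  J2=23  J3=22  J4=15
Turnaround (C−A): J1=6  J2=21  J3=19  J4=12

12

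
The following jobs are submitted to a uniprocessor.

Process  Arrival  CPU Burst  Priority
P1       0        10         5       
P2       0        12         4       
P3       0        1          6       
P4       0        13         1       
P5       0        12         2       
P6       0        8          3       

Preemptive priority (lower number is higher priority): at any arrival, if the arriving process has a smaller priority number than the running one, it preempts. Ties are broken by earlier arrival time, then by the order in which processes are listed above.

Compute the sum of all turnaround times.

227

Schedule: | P4 0-13 | P5 13-25 | P6 25-33 | P2 33-45 | P1 45-55 | P3 55-56 |
Completion: P1=55  P2=45  P3=56  P4=13  P5=25  P6=33
Turnaround (C−A): P1=55  P2=45  P3=56  P4=13  P5=25  P6=33
Turnaround = completion − arrival: P1=55, P2=45, P3=56, P4=13, P5=25, P6=33
Total turnaround = 55 + 45 + 56 + 13 + 25 + 33 = 227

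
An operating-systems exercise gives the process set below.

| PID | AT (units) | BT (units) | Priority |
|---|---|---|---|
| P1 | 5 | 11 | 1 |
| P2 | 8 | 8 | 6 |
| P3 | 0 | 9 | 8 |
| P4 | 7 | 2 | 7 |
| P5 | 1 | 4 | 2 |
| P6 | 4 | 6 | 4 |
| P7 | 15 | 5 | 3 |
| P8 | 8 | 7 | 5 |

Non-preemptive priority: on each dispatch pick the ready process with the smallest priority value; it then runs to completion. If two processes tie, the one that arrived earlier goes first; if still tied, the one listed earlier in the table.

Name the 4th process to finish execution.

P7

Gantt: | P3 0-9 | P1 9-20 | P5 20-24 | P7 24-29 | P6 29-35 | P8 35-42 | P2 42-50 | P4 50-52 |
Completion: P1=20  P2=50  P3=9  P4=52  P5=24  P6=35  P7=29  P8=42
Finish order: P3 → P1 → P5 → P7 → P6 → P8 → P2 → P4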